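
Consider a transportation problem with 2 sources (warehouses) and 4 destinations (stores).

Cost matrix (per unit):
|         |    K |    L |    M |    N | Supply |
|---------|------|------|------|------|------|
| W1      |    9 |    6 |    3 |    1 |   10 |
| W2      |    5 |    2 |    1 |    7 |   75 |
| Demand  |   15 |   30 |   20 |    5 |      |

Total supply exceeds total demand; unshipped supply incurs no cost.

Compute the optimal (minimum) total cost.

160

An optimal shipping plan:
  W1–N: 5 × 1 = 5
  W2–K: 15 × 5 = 75
  W2–L: 30 × 2 = 60
  W2–M: 20 × 1 = 20
Total = 5 + 75 + 60 + 20 = 160.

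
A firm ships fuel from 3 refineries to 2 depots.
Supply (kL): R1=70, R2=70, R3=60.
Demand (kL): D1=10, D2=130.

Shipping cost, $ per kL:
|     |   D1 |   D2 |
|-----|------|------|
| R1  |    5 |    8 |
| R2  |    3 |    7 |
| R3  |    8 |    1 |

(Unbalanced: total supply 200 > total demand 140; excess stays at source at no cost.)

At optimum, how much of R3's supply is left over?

0

Minimum-cost shipments:
  R1 to D2: 10 kL
  R2 to D1: 10 kL
  R2 to D2: 60 kL
  R3 to D2: 60 kL
Total cost = $590.
R3 ships 60 of its 60, leaving 0.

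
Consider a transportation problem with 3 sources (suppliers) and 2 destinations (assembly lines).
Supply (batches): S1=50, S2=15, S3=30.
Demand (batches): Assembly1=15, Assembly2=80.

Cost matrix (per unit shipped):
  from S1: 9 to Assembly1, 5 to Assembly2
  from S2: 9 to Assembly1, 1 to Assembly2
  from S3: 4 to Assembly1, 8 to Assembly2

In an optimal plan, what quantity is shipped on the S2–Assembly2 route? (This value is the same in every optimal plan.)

15

The minimum-cost plan:
  S1–Assembly2: 50 × 5 = 250
  S2–Assembly2: 15 × 1 = 15
  S3–Assembly1: 15 × 4 = 60
  S3–Assembly2: 15 × 8 = 120
Total cost = 445.
So S2→Assembly2 carries 15 batches.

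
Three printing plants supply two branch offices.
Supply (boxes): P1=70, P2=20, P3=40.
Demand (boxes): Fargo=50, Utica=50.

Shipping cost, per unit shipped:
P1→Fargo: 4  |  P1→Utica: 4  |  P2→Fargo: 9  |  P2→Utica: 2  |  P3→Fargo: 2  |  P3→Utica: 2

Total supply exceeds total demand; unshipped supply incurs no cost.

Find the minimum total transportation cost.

280

A cheapest plan:
  P1→Fargo: 10 × 4 = 40
  P1→Utica: 30 × 4 = 120
  P2→Utica: 20 × 2 = 40
  P3→Fargo: 40 × 2 = 80
Total = 40 + 120 + 40 + 80 = 280.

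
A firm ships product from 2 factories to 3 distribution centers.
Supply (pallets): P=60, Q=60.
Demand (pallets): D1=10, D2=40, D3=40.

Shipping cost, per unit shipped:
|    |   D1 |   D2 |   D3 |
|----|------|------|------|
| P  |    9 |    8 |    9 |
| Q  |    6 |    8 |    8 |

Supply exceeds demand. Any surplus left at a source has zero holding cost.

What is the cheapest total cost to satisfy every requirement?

700

An optimal shipping plan:
  P->D2: 40 × 8 = 320
  Q->D1: 10 × 6 = 60
  Q->D3: 40 × 8 = 320
Total = 320 + 60 + 320 = 700.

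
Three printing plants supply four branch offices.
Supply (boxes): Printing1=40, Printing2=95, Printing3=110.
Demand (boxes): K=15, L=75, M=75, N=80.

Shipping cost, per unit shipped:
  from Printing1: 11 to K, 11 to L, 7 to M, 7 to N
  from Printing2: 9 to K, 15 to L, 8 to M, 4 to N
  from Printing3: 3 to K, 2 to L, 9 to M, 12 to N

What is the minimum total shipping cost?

An optimal shipping plan:
  Printing1→M: 40 × 7 = 280
  Printing2→M: 15 × 8 = 120
  Printing2→N: 80 × 4 = 320
  Printing3→K: 15 × 3 = 45
  Printing3→L: 75 × 2 = 150
  Printing3→M: 20 × 9 = 180
Total = 280 + 120 + 320 + 45 + 150 + 180 = 1095.

1095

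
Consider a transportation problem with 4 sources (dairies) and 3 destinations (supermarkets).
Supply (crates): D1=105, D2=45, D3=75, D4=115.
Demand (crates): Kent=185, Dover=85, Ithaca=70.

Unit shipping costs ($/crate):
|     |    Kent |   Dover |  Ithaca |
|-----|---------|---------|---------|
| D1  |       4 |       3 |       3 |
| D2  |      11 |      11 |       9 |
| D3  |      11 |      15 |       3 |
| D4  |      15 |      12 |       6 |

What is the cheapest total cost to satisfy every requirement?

A cheapest plan:
  D1->Kent: 105 × $4 = $420
  D2->Kent: 45 × $11 = $495
  D3->Kent: 35 × $11 = $385
  D3->Ithaca: 40 × $3 = $120
  D4->Dover: 85 × $12 = $1020
  D4->Ithaca: 30 × $6 = $180
Total = 420 + 495 + 385 + 120 + 1020 + 180 = $2620.

2620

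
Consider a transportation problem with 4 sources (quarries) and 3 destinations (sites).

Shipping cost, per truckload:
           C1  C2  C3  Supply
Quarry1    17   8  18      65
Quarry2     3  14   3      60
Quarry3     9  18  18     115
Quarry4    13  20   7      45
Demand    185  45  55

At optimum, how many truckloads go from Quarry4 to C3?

The minimum-cost plan:
  Quarry1->C1: 20 truckloads
  Quarry1->C2: 45 truckloads
  Quarry2->C1: 50 truckloads
  Quarry2->C3: 10 truckloads
  Quarry3->C1: 115 truckloads
  Quarry4->C3: 45 truckloads
Total cost = 2230.
So Quarry4→C3 carries 45 truckloads.

45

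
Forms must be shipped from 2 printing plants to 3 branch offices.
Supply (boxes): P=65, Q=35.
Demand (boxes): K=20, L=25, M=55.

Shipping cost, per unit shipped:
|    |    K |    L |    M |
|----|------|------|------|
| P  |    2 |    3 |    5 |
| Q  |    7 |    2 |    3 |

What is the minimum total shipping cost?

320

Optimal allocation:
  P->K: 20 × 2 = 40
  P->L: 25 × 3 = 75
  P->M: 20 × 5 = 100
  Q->M: 35 × 3 = 105
Total = 40 + 75 + 100 + 105 = 320.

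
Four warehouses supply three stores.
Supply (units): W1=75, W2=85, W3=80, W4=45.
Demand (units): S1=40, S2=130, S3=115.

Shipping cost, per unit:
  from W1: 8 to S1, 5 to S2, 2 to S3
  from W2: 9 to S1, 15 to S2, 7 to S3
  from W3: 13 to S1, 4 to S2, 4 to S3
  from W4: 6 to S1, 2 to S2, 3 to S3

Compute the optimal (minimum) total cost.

A cheapest plan:
  W1->S2: 5 × 5 = 25
  W1->S3: 70 × 2 = 140
  W2->S1: 40 × 9 = 360
  W2->S3: 45 × 7 = 315
  W3->S2: 80 × 4 = 320
  W4->S2: 45 × 2 = 90
Total = 25 + 140 + 360 + 315 + 320 + 90 = 1250.
(Supply check: W1 ships 75; W2 ships 85; W3 ships 80; W4 ships 45.)

1250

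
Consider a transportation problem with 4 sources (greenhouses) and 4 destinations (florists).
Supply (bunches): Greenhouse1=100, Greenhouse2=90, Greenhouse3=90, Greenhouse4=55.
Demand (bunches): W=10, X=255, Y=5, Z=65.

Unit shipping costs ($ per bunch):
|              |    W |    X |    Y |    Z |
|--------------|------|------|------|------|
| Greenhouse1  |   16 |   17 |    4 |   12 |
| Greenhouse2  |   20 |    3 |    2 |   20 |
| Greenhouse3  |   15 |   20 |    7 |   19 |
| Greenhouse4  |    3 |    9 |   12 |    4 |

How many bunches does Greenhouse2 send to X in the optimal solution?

Solving gives:
  Greenhouse1->X: 80 bunches
  Greenhouse1->Z: 20 bunches
  Greenhouse2->X: 90 bunches
  Greenhouse3->X: 85 bunches
  Greenhouse3->Y: 5 bunches
  Greenhouse4->W: 10 bunches
  Greenhouse4->Z: 45 bunches
Total cost = $3815.
So Greenhouse2→X carries 90 bunches.

90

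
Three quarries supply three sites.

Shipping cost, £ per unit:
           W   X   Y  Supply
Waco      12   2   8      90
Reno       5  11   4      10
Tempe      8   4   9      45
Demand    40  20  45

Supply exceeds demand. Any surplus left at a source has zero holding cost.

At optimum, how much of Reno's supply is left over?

0

Minimum-cost shipments:
  Waco to X: 20 × £2 = £40
  Waco to Y: 35 × £8 = £280
  Reno to Y: 10 × £4 = £40
  Tempe to W: 40 × £8 = £320
Total cost = £680.
Reno ships 10 of its 10, leaving 0.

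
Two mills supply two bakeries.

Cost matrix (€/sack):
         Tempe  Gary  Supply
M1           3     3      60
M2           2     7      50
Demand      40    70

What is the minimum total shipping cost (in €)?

One minimum-cost allocation:
  M1–Gary: 60 × €3 = €180
  M2–Tempe: 40 × €2 = €80
  M2–Gary: 10 × €7 = €70
Total = 180 + 80 + 70 = €330.
(Supply check: M1 ships 60; M2 ships 50.)

330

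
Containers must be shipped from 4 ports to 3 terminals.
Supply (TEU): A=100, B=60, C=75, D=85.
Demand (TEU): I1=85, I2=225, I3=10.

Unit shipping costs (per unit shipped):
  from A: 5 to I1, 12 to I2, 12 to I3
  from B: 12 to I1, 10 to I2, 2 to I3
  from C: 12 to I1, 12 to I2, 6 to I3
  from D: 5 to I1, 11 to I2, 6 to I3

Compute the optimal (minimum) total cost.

2960

An optimal shipping plan:
  A to I1: 85 × 5 = 425
  A to I2: 15 × 12 = 180
  B to I2: 50 × 10 = 500
  B to I3: 10 × 2 = 20
  C to I2: 75 × 12 = 900
  D to I2: 85 × 11 = 935
Total = 425 + 180 + 500 + 20 + 900 + 935 = 2960.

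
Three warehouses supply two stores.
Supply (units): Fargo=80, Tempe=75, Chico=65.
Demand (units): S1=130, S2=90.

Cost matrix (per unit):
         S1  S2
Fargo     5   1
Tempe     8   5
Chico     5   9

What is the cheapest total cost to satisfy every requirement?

A cheapest plan:
  Fargo–S2: 80 × 1 = 80
  Tempe–S1: 65 × 8 = 520
  Tempe–S2: 10 × 5 = 50
  Chico–S1: 65 × 5 = 325
Total = 80 + 520 + 50 + 325 = 975.

975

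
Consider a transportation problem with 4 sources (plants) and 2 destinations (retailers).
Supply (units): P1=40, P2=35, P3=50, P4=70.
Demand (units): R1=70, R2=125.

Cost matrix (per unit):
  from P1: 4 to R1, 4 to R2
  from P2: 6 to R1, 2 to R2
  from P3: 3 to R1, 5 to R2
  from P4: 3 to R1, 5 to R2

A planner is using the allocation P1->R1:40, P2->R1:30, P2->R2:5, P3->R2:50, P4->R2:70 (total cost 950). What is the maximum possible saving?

Current plan cost = 40·4 + 30·6 + 5·2 + 50·5 + 70·5 = 950.
Optimal plan:
  P1 to R2: 40 × 4 = 160
  P2 to R2: 35 × 2 = 70
  P3 to R1: 50 × 3 = 150
  P4 to R1: 20 × 3 = 60
  P4 to R2: 50 × 5 = 250
Optimal cost = 690.
Saving = 950 − 690 = 260.

260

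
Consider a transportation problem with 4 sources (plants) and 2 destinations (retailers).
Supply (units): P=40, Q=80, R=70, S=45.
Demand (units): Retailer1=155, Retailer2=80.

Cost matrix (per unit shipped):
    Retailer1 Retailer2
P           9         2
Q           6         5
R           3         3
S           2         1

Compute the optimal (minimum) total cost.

820

One minimum-cost allocation:
  P->Retailer2: 40 × 2 = 80
  Q->Retailer1: 80 × 6 = 480
  R->Retailer1: 70 × 3 = 210
  S->Retailer1: 5 × 2 = 10
  S->Retailer2: 40 × 1 = 40
Total = 80 + 480 + 210 + 10 + 40 = 820.
(Supply check: P ships 40; Q ships 80; R ships 70; S ships 45.)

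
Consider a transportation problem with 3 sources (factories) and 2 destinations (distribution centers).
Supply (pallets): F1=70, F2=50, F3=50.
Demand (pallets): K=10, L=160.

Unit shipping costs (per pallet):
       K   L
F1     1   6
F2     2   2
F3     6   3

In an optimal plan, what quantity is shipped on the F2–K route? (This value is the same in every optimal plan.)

Optimal shipments:
  F1–K: 10 × 1 = 10
  F1–L: 60 × 6 = 360
  F2–L: 50 × 2 = 100
  F3–L: 50 × 3 = 150
Total cost = 620.
The route F2→K is not used.

0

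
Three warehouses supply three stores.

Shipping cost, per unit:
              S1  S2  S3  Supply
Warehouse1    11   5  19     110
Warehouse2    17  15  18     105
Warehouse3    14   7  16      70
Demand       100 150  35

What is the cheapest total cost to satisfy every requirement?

An optimal shipping plan:
  Warehouse1–S1: 30 × 11 = 330
  Warehouse1–S2: 80 × 5 = 400
  Warehouse2–S1: 70 × 17 = 1190
  Warehouse2–S3: 35 × 18 = 630
  Warehouse3–S2: 70 × 7 = 490
Total = 330 + 400 + 1190 + 630 + 490 = 3040.
(Supply check: Warehouse1 ships 110; Warehouse2 ships 105; Warehouse3 ships 70.)

3040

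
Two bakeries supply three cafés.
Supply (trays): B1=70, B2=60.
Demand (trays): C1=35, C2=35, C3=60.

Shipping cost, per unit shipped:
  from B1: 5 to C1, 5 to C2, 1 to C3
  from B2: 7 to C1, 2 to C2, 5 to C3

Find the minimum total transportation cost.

355

Optimal allocation:
  B1->C1: 10 × 5 = 50
  B1->C3: 60 × 1 = 60
  B2->C1: 25 × 7 = 175
  B2->C2: 35 × 2 = 70
Total = 50 + 60 + 175 + 70 = 355.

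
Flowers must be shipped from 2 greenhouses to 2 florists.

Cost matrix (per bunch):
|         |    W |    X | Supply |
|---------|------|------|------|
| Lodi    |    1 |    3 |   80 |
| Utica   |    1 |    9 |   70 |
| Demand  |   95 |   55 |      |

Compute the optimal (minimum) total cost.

Optimal allocation:
  Lodi–W: 25 bunches
  Lodi–X: 55 bunches
  Utica–W: 70 bunches
Total cost = 260.

260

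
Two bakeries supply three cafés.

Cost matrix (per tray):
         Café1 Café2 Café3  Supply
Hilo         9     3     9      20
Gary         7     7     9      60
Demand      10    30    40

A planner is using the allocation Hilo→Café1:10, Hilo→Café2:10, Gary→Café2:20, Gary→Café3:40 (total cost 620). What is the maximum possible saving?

Current plan cost = 10·9 + 10·3 + 20·7 + 40·9 = 620.
Optimal plan:
  Hilo–Café2: 20 trays
  Gary–Café1: 10 trays
  Gary–Café2: 10 trays
  Gary–Café3: 40 trays
Optimal cost = 560.
Saving = 620 − 560 = 60.

60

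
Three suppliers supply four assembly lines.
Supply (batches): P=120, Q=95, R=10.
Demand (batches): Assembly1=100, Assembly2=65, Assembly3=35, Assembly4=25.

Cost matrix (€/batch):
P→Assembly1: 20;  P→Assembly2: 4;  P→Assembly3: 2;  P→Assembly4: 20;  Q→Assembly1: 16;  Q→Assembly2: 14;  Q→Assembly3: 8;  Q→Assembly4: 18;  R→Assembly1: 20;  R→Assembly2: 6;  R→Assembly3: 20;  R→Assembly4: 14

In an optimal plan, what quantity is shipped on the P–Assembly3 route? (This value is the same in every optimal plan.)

Solving gives:
  P->Assembly1: 5 × €20 = €100
  P->Assembly2: 65 × €4 = €260
  P->Assembly3: 35 × €2 = €70
  P->Assembly4: 15 × €20 = €300
  Q->Assembly1: 95 × €16 = €1520
  R->Assembly4: 10 × €14 = €140
Total cost = €2390.
So P→Assembly3 carries 35 batches.

35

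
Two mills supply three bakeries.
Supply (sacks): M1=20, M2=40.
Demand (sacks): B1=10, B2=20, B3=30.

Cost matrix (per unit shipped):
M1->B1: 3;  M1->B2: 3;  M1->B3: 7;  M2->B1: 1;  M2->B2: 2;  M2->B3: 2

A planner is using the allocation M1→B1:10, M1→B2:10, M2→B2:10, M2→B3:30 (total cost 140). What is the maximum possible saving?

10

Current plan cost = 10·3 + 10·3 + 10·2 + 30·2 = 140.
Optimal plan:
  M1–B2: 20 sacks
  M2–B1: 10 sacks
  M2–B3: 30 sacks
Optimal cost = 130.
Saving = 140 − 130 = 10.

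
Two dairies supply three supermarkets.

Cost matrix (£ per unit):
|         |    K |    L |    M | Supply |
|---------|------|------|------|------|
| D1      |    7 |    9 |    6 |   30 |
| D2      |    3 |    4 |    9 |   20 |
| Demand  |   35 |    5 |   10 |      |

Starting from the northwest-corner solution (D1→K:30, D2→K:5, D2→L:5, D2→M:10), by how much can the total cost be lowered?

Current plan cost = 30·7 + 5·3 + 5·4 + 10·9 = £335.
Optimal plan:
  D1 to K: 20 × £7 = £140
  D1 to M: 10 × £6 = £60
  D2 to K: 15 × £3 = £45
  D2 to L: 5 × £4 = £20
Optimal cost = £265.
Saving = 335 − 265 = £70.

70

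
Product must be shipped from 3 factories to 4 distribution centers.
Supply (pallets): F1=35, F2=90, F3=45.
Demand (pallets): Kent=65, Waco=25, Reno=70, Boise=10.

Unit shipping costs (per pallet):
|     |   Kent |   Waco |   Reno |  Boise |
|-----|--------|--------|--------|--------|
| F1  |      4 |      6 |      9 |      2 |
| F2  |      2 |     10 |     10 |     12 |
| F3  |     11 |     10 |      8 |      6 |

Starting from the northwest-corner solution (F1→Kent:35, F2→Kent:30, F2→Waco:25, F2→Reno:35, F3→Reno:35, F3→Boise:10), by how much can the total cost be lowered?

230

Current plan cost = 35·4 + 30·2 + 25·10 + 35·10 + 35·8 + 10·6 = 1140.
Optimal plan:
  F1->Waco: 25 × 6 = 150
  F1->Boise: 10 × 2 = 20
  F2->Kent: 65 × 2 = 130
  F2->Reno: 25 × 10 = 250
  F3->Reno: 45 × 8 = 360
Optimal cost = 910.
Saving = 1140 − 910 = 230.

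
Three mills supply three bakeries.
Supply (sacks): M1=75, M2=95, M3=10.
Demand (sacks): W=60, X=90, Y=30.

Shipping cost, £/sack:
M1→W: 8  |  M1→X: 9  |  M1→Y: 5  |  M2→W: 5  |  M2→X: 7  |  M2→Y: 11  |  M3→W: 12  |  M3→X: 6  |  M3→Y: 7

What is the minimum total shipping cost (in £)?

An optimal shipping plan:
  M1→X: 45 × £9 = £405
  M1→Y: 30 × £5 = £150
  M2→W: 60 × £5 = £300
  M2→X: 35 × £7 = £245
  M3→X: 10 × £6 = £60
Total = 405 + 150 + 300 + 245 + 60 = £1160.

1160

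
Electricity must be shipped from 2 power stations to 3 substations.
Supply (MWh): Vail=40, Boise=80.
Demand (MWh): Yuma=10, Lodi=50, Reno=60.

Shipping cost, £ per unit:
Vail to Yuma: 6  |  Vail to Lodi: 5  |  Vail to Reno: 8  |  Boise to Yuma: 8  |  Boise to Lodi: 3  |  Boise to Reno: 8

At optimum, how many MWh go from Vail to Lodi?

Optimal shipments:
  Vail–Yuma: 10 × £6 = £60
  Vail–Reno: 30 × £8 = £240
  Boise–Lodi: 50 × £3 = £150
  Boise–Reno: 30 × £8 = £240
Total cost = £690.
The route Vail→Lodi is not used.

0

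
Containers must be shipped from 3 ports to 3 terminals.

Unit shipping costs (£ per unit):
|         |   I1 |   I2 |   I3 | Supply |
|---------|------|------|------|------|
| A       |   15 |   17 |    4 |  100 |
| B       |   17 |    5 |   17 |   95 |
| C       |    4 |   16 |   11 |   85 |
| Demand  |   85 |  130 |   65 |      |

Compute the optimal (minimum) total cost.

An optimal shipping plan:
  A to I2: 35 × £17 = £595
  A to I3: 65 × £4 = £260
  B to I2: 95 × £5 = £475
  C to I1: 85 × £4 = £340
Total = 595 + 260 + 475 + 340 = £1670.

1670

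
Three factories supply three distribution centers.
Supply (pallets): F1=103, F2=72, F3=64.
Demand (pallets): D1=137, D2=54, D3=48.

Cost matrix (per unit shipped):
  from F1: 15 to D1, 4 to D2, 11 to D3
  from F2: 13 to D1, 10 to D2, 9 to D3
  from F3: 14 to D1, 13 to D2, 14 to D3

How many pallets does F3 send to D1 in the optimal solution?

64

Optimal shipments:
  F1→D1: 1 × 15 = 15
  F1→D2: 54 × 4 = 216
  F1→D3: 48 × 11 = 528
  F2→D1: 72 × 13 = 936
  F3→D1: 64 × 14 = 896
Total cost = 2591.
So F3→D1 carries 64 pallets.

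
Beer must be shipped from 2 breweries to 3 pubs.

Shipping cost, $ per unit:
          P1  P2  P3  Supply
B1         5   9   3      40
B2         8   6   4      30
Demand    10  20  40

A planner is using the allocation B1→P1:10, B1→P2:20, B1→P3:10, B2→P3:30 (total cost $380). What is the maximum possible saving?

Current plan cost = 10·5 + 20·9 + 10·3 + 30·4 = $380.
Optimal plan:
  B1→P1: 10 × $5 = $50
  B1→P3: 30 × $3 = $90
  B2→P2: 20 × $6 = $120
  B2→P3: 10 × $4 = $40
Optimal cost = $300.
Saving = 380 − 300 = $80.

80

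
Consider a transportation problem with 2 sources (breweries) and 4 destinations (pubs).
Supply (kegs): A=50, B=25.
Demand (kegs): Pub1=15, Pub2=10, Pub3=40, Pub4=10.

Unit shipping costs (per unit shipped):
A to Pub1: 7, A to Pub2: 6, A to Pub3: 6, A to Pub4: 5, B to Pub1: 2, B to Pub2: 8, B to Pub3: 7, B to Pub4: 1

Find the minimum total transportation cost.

340

One minimum-cost allocation:
  A–Pub2: 10 × 6 = 60
  A–Pub3: 40 × 6 = 240
  B–Pub1: 15 × 2 = 30
  B–Pub4: 10 × 1 = 10
Total = 60 + 240 + 30 + 10 = 340.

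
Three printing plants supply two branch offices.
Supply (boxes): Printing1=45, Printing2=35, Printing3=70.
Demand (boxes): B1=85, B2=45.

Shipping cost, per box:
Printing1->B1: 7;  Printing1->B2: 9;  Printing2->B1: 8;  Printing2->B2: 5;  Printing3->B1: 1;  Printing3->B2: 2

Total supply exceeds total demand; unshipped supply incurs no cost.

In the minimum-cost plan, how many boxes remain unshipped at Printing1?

Minimum-cost shipments:
  Printing1 to B1: 25 × 7 = 175
  Printing2 to B2: 35 × 5 = 175
  Printing3 to B1: 60 × 1 = 60
  Printing3 to B2: 10 × 2 = 20
Total cost = 430.
Printing1 ships 25 of its 45, leaving 20.

20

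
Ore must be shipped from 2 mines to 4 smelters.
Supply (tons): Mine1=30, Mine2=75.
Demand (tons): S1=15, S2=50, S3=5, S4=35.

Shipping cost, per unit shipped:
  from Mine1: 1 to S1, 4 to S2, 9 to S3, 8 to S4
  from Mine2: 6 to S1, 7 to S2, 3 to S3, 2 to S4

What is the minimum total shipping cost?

405

An optimal shipping plan:
  Mine1–S1: 15 tons
  Mine1–S2: 15 tons
  Mine2–S2: 35 tons
  Mine2–S3: 5 tons
  Mine2–S4: 35 tons
Total cost = 405.
(Supply check: Mine1 ships 30; Mine2 ships 75.)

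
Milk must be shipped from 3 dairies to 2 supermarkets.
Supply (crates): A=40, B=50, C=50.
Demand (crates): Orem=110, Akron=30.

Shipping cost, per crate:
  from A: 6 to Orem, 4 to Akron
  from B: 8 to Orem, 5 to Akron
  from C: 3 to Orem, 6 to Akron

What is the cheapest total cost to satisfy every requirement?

700

One minimum-cost allocation:
  A to Orem: 40 crates
  B to Orem: 20 crates
  B to Akron: 30 crates
  C to Orem: 50 crates
Total cost = 700.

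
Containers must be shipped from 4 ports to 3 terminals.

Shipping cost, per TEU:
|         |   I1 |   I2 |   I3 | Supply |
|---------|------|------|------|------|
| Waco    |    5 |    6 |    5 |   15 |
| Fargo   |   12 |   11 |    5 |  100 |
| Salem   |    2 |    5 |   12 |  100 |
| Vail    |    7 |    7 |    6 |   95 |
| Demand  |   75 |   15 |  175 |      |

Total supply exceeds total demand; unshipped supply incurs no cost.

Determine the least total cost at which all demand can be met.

1160

An optimal shipping plan:
  Waco->I3: 15 × 5 = 75
  Fargo->I3: 100 × 5 = 500
  Salem->I1: 75 × 2 = 150
  Salem->I2: 15 × 5 = 75
  Vail->I3: 60 × 6 = 360
Total = 75 + 500 + 150 + 75 + 360 = 1160.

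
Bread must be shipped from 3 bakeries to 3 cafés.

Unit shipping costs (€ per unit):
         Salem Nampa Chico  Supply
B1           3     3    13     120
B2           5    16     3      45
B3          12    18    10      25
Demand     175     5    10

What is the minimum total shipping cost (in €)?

865

A cheapest plan:
  B1→Salem: 115 × €3 = €345
  B1→Nampa: 5 × €3 = €15
  B2→Salem: 35 × €5 = €175
  B2→Chico: 10 × €3 = €30
  B3→Salem: 25 × €12 = €300
Total = 345 + 15 + 175 + 30 + 300 = €865.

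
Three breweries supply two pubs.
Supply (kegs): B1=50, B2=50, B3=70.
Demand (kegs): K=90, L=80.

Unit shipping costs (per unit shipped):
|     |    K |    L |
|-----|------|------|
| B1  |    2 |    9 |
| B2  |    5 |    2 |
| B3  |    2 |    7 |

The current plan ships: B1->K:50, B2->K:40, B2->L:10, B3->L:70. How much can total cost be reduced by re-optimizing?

Current plan cost = 50·2 + 40·5 + 10·2 + 70·7 = 810.
Optimal plan:
  B1 to K: 50 × 2 = 100
  B2 to L: 50 × 2 = 100
  B3 to K: 40 × 2 = 80
  B3 to L: 30 × 7 = 210
Optimal cost = 490.
Saving = 810 − 490 = 320.

320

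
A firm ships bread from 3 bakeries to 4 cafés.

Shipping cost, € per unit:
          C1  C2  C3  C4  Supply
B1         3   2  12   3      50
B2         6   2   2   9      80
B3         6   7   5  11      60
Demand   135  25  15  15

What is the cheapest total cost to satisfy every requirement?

An optimal shipping plan:
  B1–C1: 35 × €3 = €105
  B1–C4: 15 × €3 = €45
  B2–C1: 40 × €6 = €240
  B2–C2: 25 × €2 = €50
  B2–C3: 15 × €2 = €30
  B3–C1: 60 × €6 = €360
Total = 105 + 45 + 240 + 50 + 30 + 360 = €830.

830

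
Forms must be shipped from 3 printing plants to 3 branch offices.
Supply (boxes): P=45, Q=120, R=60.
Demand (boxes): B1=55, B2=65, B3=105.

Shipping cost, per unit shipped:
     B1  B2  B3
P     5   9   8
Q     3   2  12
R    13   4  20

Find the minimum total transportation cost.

1495

An optimal shipping plan:
  P to B3: 45 × 8 = 360
  Q to B1: 55 × 3 = 165
  Q to B2: 5 × 2 = 10
  Q to B3: 60 × 12 = 720
  R to B2: 60 × 4 = 240
Total = 360 + 165 + 10 + 720 + 240 = 1495.
(Supply check: P ships 45; Q ships 120; R ships 60.)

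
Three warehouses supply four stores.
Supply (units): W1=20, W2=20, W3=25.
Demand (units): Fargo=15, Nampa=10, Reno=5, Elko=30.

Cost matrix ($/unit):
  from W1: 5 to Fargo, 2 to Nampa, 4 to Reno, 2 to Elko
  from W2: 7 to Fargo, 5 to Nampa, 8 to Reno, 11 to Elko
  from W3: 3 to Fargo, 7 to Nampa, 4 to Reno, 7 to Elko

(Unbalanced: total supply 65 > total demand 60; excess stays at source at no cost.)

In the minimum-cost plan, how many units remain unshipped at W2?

5

Minimum-cost shipments:
  W1→Elko: 20 units
  W2→Fargo: 5 units
  W2→Nampa: 10 units
  W3→Fargo: 10 units
  W3→Reno: 5 units
  W3→Elko: 10 units
Total cost = $245.
W2 ships 15 of its 20, leaving 5.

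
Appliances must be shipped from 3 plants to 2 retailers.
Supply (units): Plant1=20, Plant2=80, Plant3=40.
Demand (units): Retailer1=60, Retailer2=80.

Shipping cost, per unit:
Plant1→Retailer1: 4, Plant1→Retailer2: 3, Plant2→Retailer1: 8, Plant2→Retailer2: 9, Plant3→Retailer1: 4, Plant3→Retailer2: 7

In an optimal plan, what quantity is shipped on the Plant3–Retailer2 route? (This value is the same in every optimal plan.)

0

The minimum-cost plan:
  Plant1→Retailer2: 20 × 3 = 60
  Plant2→Retailer1: 20 × 8 = 160
  Plant2→Retailer2: 60 × 9 = 540
  Plant3→Retailer1: 40 × 4 = 160
Total cost = 920.
The route Plant3→Retailer2 is not used.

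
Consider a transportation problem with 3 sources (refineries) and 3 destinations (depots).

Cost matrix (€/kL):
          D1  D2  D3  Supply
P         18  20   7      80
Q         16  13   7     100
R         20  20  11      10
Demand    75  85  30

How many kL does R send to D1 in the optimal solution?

10

Optimal shipments:
  P→D1: 50 × €18 = €900
  P→D3: 30 × €7 = €210
  Q→D1: 15 × €16 = €240
  Q→D2: 85 × €13 = €1105
  R→D1: 10 × €20 = €200
Total cost = €2655.
So R→D1 carries 10 kL.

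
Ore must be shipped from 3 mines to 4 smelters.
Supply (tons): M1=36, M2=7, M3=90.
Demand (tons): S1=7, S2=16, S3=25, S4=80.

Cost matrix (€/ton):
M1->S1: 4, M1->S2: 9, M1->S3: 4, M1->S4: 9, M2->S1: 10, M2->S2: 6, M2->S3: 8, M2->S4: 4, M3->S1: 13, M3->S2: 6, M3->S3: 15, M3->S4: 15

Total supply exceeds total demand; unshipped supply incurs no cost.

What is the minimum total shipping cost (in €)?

A cheapest plan:
  M1 to S1: 7 × €4 = €28
  M1 to S3: 25 × €4 = €100
  M1 to S4: 4 × €9 = €36
  M2 to S4: 7 × €4 = €28
  M3 to S2: 16 × €6 = €96
  M3 to S4: 69 × €15 = €1035
Total = 28 + 100 + 36 + 28 + 96 + 1035 = €1323.

1323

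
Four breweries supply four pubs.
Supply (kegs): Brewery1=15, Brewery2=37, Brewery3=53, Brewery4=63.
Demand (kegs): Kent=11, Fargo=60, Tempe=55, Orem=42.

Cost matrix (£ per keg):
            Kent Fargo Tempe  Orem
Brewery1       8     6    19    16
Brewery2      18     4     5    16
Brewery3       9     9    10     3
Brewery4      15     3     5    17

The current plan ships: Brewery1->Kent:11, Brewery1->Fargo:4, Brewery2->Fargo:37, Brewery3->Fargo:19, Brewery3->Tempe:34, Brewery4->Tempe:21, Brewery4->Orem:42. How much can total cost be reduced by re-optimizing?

Current plan cost = 11·8 + 4·6 + 37·4 + 19·9 + 34·10 + 21·5 + 42·17 = £1590.
Optimal plan:
  Brewery1–Fargo: 15 × £6 = £90
  Brewery2–Tempe: 37 × £5 = £185
  Brewery3–Kent: 11 × £9 = £99
  Brewery3–Orem: 42 × £3 = £126
  Brewery4–Fargo: 45 × £3 = £135
  Brewery4–Tempe: 18 × £5 = £90
Optimal cost = £725.
Saving = 1590 − 725 = £865.

865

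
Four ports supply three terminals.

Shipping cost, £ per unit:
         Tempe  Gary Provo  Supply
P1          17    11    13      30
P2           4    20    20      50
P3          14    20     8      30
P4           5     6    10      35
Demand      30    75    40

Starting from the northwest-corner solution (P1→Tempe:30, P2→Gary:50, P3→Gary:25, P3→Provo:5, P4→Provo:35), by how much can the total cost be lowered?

1100

Current plan cost = 30·17 + 50·20 + 25·20 + 5·8 + 35·10 = £2400.
Optimal plan:
  P1->Gary: 30 TEU
  P2->Tempe: 30 TEU
  P2->Gary: 10 TEU
  P2->Provo: 10 TEU
  P3->Provo: 30 TEU
  P4->Gary: 35 TEU
Optimal cost = £1300.
Saving = 2400 − 1300 = £1100.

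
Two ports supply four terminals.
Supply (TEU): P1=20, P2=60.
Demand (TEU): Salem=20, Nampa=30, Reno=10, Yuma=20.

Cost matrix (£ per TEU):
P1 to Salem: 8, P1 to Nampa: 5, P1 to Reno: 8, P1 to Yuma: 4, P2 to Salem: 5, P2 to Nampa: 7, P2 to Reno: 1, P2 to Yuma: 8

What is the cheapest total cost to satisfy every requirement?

400

Optimal allocation:
  P1 to Yuma: 20 × £4 = £80
  P2 to Salem: 20 × £5 = £100
  P2 to Nampa: 30 × £7 = £210
  P2 to Reno: 10 × £1 = £10
Total = 80 + 100 + 210 + 10 = £400.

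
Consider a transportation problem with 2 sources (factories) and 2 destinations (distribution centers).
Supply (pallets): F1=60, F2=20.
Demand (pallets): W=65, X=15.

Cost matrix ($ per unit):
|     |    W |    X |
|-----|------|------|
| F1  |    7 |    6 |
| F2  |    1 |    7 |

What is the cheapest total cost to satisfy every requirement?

425

An optimal shipping plan:
  F1–W: 45 × $7 = $315
  F1–X: 15 × $6 = $90
  F2–W: 20 × $1 = $20
Total = 315 + 90 + 20 = $425.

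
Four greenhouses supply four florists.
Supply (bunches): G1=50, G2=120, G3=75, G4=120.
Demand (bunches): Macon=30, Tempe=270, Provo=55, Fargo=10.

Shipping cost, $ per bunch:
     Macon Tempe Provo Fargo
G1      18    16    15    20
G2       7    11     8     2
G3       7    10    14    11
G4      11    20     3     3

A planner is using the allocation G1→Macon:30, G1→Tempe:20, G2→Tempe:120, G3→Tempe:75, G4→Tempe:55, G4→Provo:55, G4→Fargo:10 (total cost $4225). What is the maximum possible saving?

330

Current plan cost = 30·18 + 20·16 + 120·11 + 75·10 + 55·20 + 55·3 + 10·3 = $4225.
Optimal plan:
  G1 to Tempe: 50 × $16 = $800
  G2 to Tempe: 120 × $11 = $1320
  G3 to Tempe: 75 × $10 = $750
  G4 to Macon: 30 × $11 = $330
  G4 to Tempe: 25 × $20 = $500
  G4 to Provo: 55 × $3 = $165
  G4 to Fargo: 10 × $3 = $30
Optimal cost = $3895.
Saving = 4225 − 3895 = $330.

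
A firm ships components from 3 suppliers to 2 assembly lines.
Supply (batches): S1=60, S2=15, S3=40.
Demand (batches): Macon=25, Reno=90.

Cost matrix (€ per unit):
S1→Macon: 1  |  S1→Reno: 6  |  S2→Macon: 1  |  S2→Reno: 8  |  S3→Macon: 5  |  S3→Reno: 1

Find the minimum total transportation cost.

365

Optimal allocation:
  S1 to Macon: 10 batches
  S1 to Reno: 50 batches
  S2 to Macon: 15 batches
  S3 to Reno: 40 batches
Total cost = €365.
(Supply check: S1 ships 60; S2 ships 15; S3 ships 40.)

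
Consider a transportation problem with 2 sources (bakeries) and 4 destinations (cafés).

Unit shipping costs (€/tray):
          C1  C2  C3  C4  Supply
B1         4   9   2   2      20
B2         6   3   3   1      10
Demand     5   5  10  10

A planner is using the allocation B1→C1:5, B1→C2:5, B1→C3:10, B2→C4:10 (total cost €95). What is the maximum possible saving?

Current plan cost = 5·4 + 5·9 + 10·2 + 10·1 = €95.
Optimal plan:
  B1->C1: 5 × €4 = €20
  B1->C3: 10 × €2 = €20
  B1->C4: 5 × €2 = €10
  B2->C2: 5 × €3 = €15
  B2->C4: 5 × €1 = €5
Optimal cost = €70.
Saving = 95 − 70 = €25.

25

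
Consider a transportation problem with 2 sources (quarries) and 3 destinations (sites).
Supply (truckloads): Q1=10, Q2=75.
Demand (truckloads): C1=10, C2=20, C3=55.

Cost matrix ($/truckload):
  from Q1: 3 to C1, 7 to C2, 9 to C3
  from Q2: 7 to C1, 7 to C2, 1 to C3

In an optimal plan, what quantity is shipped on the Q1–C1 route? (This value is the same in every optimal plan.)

Solving gives:
  Q1–C1: 10 × $3 = $30
  Q2–C2: 20 × $7 = $140
  Q2–C3: 55 × $1 = $55
Total cost = $225.
So Q1→C1 carries 10 truckloads.

10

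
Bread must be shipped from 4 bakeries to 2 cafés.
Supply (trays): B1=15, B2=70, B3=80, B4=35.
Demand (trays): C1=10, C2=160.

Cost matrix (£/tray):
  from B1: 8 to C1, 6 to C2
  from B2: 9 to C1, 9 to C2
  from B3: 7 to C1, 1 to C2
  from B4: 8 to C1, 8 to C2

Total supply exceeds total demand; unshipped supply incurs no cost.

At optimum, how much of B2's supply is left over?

30

An optimal plan:
  B1 to C2: 15 × £6 = £90
  B2 to C1: 10 × £9 = £90
  B2 to C2: 30 × £9 = £270
  B3 to C2: 80 × £1 = £80
  B4 to C2: 35 × £8 = £280
Total cost = £810.
B2 ships 40 of its 70, leaving 30.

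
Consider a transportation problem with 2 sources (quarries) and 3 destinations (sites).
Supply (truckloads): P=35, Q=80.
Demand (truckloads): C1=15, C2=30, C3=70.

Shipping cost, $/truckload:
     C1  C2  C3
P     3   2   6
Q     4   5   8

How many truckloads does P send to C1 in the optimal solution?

The minimum-cost plan:
  P→C2: 30 × $2 = $60
  P→C3: 5 × $6 = $30
  Q→C1: 15 × $4 = $60
  Q→C3: 65 × $8 = $520
Total cost = $670.
The route P→C1 is not used.

0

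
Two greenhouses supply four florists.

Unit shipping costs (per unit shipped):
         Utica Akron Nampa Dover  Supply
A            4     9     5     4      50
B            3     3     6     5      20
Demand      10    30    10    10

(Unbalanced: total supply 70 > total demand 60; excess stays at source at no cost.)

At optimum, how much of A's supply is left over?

Minimum-cost shipments:
  A to Utica: 10 bunches
  A to Akron: 10 bunches
  A to Nampa: 10 bunches
  A to Dover: 10 bunches
  B to Akron: 20 bunches
Total cost = 280.
A ships 40 of its 50, leaving 10.

10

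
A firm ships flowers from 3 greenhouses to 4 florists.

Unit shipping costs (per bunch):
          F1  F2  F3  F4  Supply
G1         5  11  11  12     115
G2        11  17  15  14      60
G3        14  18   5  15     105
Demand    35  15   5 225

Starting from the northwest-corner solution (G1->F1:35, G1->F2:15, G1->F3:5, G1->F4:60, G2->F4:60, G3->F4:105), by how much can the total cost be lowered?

45

Current plan cost = 35·5 + 15·11 + 5·11 + 60·12 + 60·14 + 105·15 = 3530.
Optimal plan:
  G1->F1: 35 bunches
  G1->F2: 15 bunches
  G1->F4: 65 bunches
  G2->F4: 60 bunches
  G3->F3: 5 bunches
  G3->F4: 100 bunches
Optimal cost = 3485.
Saving = 3530 − 3485 = 45.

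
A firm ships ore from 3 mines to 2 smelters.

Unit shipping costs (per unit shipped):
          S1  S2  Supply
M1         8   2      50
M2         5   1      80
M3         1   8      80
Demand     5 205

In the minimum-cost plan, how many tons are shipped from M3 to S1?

Solving gives:
  M1–S2: 50 × 2 = 100
  M2–S2: 80 × 1 = 80
  M3–S1: 5 × 1 = 5
  M3–S2: 75 × 8 = 600
Total cost = 785.
So M3→S1 carries 5 tons.

5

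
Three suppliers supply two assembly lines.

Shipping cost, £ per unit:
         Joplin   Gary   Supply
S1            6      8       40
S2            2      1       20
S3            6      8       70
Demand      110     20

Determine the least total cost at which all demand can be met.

A cheapest plan:
  S1–Joplin: 40 batches
  S2–Gary: 20 batches
  S3–Joplin: 70 batches
Total cost = £680.

680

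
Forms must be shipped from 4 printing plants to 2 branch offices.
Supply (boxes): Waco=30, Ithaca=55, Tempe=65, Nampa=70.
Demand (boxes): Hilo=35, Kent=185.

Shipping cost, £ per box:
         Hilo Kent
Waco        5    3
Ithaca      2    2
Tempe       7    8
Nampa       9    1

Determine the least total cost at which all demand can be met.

755

An optimal shipping plan:
  Waco→Kent: 30 × £3 = £90
  Ithaca→Kent: 55 × £2 = £110
  Tempe→Hilo: 35 × £7 = £245
  Tempe→Kent: 30 × £8 = £240
  Nampa→Kent: 70 × £1 = £70
Total = 90 + 110 + 245 + 240 + 70 = £755.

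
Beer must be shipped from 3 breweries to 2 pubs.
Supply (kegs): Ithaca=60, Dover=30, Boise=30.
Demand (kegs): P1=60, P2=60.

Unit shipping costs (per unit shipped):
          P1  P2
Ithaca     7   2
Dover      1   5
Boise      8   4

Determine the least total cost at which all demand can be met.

A cheapest plan:
  Ithaca→P2: 60 kegs
  Dover→P1: 30 kegs
  Boise→P1: 30 kegs
Total cost = 390.

390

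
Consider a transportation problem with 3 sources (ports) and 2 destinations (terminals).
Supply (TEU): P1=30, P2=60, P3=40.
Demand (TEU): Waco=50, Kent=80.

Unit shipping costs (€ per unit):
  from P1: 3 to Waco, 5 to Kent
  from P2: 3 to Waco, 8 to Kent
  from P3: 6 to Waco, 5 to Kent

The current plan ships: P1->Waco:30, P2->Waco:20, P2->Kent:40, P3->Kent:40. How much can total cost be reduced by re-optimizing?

90

Current plan cost = 30·3 + 20·3 + 40·8 + 40·5 = €670.
Optimal plan:
  P1→Kent: 30 × €5 = €150
  P2→Waco: 50 × €3 = €150
  P2→Kent: 10 × €8 = €80
  P3→Kent: 40 × €5 = €200
Optimal cost = €580.
Saving = 670 − 580 = €90.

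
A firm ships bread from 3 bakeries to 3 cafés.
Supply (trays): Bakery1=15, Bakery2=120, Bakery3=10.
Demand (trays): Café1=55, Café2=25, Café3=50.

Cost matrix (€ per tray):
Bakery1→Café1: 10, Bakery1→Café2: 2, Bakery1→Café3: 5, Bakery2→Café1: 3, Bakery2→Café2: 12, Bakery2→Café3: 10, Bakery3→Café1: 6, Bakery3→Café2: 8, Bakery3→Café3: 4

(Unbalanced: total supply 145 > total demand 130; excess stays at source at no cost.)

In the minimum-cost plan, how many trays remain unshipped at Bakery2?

Minimum-cost shipments:
  Bakery1–Café2: 15 × €2 = €30
  Bakery2–Café1: 55 × €3 = €165
  Bakery2–Café2: 10 × €12 = €120
  Bakery2–Café3: 40 × €10 = €400
  Bakery3–Café3: 10 × €4 = €40
Total cost = €755.
Bakery2 ships 105 of its 120, leaving 15.

15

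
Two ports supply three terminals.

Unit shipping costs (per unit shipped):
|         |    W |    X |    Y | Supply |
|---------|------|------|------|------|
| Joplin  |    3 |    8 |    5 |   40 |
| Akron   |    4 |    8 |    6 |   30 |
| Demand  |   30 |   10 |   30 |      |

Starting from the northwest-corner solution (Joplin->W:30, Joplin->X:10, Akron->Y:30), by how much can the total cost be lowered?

10

Current plan cost = 30·3 + 10·8 + 30·6 = 350.
Optimal plan:
  Joplin to W: 30 × 3 = 90
  Joplin to Y: 10 × 5 = 50
  Akron to X: 10 × 8 = 80
  Akron to Y: 20 × 6 = 120
Optimal cost = 340.
Saving = 350 − 340 = 10.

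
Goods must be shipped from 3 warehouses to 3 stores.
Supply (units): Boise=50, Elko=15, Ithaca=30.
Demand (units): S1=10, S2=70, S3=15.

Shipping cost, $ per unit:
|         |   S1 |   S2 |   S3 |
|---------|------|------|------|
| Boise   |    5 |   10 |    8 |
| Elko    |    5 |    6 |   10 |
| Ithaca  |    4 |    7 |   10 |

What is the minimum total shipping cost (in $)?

720

An optimal shipping plan:
  Boise→S1: 10 units
  Boise→S2: 25 units
  Boise→S3: 15 units
  Elko→S2: 15 units
  Ithaca→S2: 30 units
Total cost = $720.
(Supply check: Boise ships 50; Elko ships 15; Ithaca ships 30.)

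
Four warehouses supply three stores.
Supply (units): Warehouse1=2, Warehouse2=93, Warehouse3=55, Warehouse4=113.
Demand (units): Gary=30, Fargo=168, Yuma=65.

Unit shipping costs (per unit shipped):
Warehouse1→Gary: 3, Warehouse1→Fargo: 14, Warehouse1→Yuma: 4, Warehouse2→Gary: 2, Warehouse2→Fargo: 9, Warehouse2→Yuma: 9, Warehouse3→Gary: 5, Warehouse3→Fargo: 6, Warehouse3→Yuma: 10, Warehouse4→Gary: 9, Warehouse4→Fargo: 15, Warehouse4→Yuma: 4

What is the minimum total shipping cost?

1957

An optimal shipping plan:
  Warehouse1->Gary: 2 × 3 = 6
  Warehouse2->Gary: 28 × 2 = 56
  Warehouse2->Fargo: 65 × 9 = 585
  Warehouse3->Fargo: 55 × 6 = 330
  Warehouse4->Fargo: 48 × 15 = 720
  Warehouse4->Yuma: 65 × 4 = 260
Total = 6 + 56 + 585 + 330 + 720 + 260 = 1957.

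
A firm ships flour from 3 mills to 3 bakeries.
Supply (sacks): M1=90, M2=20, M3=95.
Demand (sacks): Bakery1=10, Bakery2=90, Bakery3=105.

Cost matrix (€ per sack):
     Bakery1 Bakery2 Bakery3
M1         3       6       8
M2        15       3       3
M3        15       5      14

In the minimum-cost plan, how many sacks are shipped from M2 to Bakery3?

20

Optimal shipments:
  M1->Bakery1: 10 × €3 = €30
  M1->Bakery3: 80 × €8 = €640
  M2->Bakery3: 20 × €3 = €60
  M3->Bakery2: 90 × €5 = €450
  M3->Bakery3: 5 × €14 = €70
Total cost = €1250.
So M2→Bakery3 carries 20 sacks.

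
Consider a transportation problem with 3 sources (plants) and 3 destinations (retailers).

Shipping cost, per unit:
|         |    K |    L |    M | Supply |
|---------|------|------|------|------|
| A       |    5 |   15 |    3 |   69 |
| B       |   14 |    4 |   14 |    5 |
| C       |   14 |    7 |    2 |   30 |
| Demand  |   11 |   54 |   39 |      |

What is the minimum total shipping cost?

A cheapest plan:
  A->K: 11 units
  A->L: 19 units
  A->M: 39 units
  B->L: 5 units
  C->L: 30 units
Total cost = 687.

687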